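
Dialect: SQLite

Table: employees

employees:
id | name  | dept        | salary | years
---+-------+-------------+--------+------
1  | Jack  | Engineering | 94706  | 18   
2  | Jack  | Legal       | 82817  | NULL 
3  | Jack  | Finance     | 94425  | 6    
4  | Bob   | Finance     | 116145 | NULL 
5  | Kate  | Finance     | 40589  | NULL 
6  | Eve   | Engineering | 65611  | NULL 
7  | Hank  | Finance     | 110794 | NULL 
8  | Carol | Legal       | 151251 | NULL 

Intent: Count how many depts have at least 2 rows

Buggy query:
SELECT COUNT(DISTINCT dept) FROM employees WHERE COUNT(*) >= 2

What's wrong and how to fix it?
Bug: WHERE filters individual rows, not groups, so a group-level COUNT is invalid there

Fix: Use a subquery that GROUPs and filters with HAVING, then count its rows

Corrected query:
SELECT COUNT(*) FROM (SELECT dept FROM employees GROUP BY dept HAVING COUNT(*) >= 2)

Result:
COUNT(*)
--------
3       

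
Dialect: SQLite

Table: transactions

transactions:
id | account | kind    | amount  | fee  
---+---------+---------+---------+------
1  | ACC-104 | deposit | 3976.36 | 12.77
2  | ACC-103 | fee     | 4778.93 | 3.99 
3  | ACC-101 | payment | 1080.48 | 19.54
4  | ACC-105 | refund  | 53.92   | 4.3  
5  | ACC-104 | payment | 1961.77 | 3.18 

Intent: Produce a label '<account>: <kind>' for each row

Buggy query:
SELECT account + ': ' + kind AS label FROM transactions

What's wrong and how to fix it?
Bug: SQLite uses || for string concatenation; + coerces text to numbers (yielding 0)

Fix: Use the || operator for string concatenation

Corrected query:
SELECT account || ': ' || kind AS label FROM transactions

Result:
label           
----------------
ACC-104: deposit
ACC-103: fee    
ACC-101: payment
ACC-105: refund 
ACC-104: payment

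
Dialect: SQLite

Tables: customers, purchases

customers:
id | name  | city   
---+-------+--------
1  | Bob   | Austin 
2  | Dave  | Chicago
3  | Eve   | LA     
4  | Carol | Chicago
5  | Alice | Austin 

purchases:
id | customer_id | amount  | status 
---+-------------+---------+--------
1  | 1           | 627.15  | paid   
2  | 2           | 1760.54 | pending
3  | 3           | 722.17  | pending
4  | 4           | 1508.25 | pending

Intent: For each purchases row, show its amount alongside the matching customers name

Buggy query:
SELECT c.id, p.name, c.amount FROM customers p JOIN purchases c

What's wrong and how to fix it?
Bug: JOIN with no ON clause produces a cartesian product; every purchases row pairs with every customers row

Fix: Add ON c.customer_id = p.id to the JOIN

Corrected query:
SELECT c.id, p.name, c.amount FROM customers p JOIN purchases c ON c.customer_id = p.id

Result:
id | name  | amount 
---+-------+--------
1  | Bob   | 627.15 
2  | Dave  | 1760.54
3  | Eve   | 722.17 
4  | Carol | 1508.25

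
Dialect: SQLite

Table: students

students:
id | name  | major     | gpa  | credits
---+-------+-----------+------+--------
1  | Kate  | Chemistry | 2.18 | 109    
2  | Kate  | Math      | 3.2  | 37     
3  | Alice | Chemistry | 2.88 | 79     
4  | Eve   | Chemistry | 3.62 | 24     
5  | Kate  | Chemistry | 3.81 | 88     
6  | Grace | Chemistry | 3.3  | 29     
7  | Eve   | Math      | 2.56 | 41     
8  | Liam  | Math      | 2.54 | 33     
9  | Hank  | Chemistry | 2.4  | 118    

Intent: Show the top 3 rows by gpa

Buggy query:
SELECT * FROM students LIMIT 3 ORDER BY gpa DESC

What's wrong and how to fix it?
Bug: ORDER BY cannot follow LIMIT; LIMIT is the final clause

Fix: Sort with ORDER BY, then apply LIMIT

Corrected query:
SELECT * FROM students ORDER BY gpa DESC LIMIT 3

Result:
id | name  | major     | gpa  | credits
---+-------+-----------+------+--------
5  | Kate  | Chemistry | 3.81 | 88     
4  | Eve   | Chemistry | 3.62 | 24     
6  | Grace | Chemistry | 3.3  | 29     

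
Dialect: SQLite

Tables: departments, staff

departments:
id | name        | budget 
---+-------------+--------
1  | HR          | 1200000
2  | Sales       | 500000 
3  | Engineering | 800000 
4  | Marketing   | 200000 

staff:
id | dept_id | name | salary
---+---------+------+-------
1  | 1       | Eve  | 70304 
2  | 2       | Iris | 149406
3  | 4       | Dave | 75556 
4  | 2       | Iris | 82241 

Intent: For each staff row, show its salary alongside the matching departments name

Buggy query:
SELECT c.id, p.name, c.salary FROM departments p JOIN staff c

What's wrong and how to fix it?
Bug: JOIN with no ON clause produces a cartesian product; every staff row pairs with every departments row

Fix: Add ON c.dept_id = p.id to the JOIN

Corrected query:
SELECT c.id, p.name, c.salary FROM departments p JOIN staff c ON c.dept_id = p.id

Result:
id | name      | salary
---+-----------+-------
1  | HR        | 70304 
2  | Sales     | 149406
3  | Marketing | 75556 
4  | Sales     | 82241 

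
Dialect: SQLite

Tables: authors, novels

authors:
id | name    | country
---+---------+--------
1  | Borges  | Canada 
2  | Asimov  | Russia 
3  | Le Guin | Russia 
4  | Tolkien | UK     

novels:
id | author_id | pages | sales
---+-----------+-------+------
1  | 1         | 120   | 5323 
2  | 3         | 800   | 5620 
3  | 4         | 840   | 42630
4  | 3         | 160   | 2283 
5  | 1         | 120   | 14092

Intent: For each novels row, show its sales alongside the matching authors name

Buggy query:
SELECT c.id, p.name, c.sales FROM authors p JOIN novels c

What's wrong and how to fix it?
Bug: JOIN with no ON clause produces a cartesian product; every novels row pairs with every authors row

Fix: Specify the join condition linking the foreign key to the parent id

Corrected query:
SELECT c.id, p.name, c.sales FROM authors p JOIN novels c ON c.author_id = p.id

Result:
id | name    | sales
---+---------+------
1  | Borges  | 5323 
2  | Le Guin | 5620 
3  | Tolkien | 42630
4  | Le Guin | 2283 
5  | Borges  | 14092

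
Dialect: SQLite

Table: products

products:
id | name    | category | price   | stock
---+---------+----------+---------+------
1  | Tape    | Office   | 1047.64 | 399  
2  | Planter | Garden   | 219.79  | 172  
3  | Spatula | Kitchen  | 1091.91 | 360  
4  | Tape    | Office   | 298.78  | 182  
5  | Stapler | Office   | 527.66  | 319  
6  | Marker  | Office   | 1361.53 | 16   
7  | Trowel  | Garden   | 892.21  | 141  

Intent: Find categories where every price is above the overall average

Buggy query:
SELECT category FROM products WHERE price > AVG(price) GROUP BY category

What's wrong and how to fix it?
Bug: WHERE evaluates per row before aggregation, so AVG() is unavailable

Fix: Use a subquery for AVG and a HAVING MIN(...) filter so the condition holds for every row in the group

Corrected query:
SELECT category FROM products GROUP BY category HAVING MIN(price) > (SELECT AVG(price) FROM products)

Result:
category
--------
Kitchen 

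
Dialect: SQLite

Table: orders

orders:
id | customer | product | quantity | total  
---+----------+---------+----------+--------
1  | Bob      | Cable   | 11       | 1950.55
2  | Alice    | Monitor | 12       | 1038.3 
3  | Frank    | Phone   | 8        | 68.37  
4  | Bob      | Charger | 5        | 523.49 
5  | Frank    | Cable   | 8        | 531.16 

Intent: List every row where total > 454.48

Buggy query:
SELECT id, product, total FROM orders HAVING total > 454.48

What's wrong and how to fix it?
Bug: HAVING filters the output of aggregation, but this query has no GROUP BY and no aggregate functions, so SQLite rejects it (HAVING clause on a non-aggregate query); the condition here is per row

Fix: Use WHERE for row-level filtering

Corrected query:
SELECT id, product, total FROM orders WHERE total > 454.48

Result:
id | product | total  
---+---------+--------
1  | Cable   | 1950.55
2  | Monitor | 1038.3 
4  | Charger | 523.49 
5  | Cable   | 531.16 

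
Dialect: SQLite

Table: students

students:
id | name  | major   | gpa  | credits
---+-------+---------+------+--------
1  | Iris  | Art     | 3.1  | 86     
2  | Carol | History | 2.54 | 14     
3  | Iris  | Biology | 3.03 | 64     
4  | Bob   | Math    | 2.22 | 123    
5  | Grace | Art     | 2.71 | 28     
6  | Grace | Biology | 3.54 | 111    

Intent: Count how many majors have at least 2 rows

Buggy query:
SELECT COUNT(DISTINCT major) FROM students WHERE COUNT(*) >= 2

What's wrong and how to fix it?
Bug: WHERE filters individual rows, not groups, so a group-level COUNT is invalid there

Fix: Group first with HAVING COUNT(*) >= 2, then COUNT the resulting groups

Corrected query:
SELECT COUNT(*) FROM (SELECT major FROM students GROUP BY major HAVING COUNT(*) >= 2)

Result:
COUNT(*)
--------
2       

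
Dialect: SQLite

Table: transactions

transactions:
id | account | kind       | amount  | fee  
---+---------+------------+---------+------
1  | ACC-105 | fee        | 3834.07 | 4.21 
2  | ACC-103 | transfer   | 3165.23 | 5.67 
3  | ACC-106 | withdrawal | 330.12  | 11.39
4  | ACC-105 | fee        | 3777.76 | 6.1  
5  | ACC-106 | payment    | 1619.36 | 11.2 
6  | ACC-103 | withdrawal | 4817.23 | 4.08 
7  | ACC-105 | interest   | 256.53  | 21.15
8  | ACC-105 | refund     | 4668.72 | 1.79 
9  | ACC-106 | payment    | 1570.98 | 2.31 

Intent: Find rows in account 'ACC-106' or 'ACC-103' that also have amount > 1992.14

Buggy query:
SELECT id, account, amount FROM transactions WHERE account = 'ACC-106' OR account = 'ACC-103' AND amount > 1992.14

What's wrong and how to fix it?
Bug: AND binds tighter than OR, so this parses as account = 'ACC-106' OR (account = 'ACC-103' AND amount > 1992.14)

Fix: Group the OR with parentheses (or use IN), then AND the threshold

Corrected query:
SELECT id, account, amount FROM transactions WHERE (account = 'ACC-106' OR account = 'ACC-103') AND amount > 1992.14

Result:
id | account | amount 
---+---------+--------
2  | ACC-103 | 3165.23
6  | ACC-103 | 4817.23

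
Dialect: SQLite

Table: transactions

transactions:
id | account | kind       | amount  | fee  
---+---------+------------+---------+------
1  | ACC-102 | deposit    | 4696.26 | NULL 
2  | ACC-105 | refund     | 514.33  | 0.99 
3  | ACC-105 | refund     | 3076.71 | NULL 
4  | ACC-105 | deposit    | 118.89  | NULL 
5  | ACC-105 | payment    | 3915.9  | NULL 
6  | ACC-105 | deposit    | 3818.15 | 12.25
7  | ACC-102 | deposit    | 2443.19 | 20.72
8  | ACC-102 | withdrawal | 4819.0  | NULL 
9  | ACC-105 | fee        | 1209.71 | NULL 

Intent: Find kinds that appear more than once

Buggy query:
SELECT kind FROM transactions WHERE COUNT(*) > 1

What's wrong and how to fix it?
Bug: WHERE can't reference COUNT(*); aggregates are computed after WHERE

Fix: Group first, then use HAVING for the count condition

Corrected query:
SELECT kind FROM transactions GROUP BY kind HAVING COUNT(*) > 1

Result:
kind   
-------
deposit
refund 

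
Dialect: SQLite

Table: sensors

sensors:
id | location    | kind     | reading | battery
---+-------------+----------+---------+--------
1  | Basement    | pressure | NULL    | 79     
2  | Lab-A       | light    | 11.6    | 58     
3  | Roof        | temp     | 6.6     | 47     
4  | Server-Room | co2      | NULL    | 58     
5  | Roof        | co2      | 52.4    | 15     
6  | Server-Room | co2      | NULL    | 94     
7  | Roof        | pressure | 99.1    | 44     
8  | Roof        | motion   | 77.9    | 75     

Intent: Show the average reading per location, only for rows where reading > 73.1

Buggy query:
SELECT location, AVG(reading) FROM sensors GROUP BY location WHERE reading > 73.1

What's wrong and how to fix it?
Bug: Row-level WHERE must come before GROUP BY in the clause order

Fix: Move the WHERE clause before GROUP BY

Corrected query:
SELECT location, AVG(reading) FROM sensors WHERE reading > 73.1 GROUP BY location

Result:
location | AVG(reading)
---------+-------------
Roof     | 88.5        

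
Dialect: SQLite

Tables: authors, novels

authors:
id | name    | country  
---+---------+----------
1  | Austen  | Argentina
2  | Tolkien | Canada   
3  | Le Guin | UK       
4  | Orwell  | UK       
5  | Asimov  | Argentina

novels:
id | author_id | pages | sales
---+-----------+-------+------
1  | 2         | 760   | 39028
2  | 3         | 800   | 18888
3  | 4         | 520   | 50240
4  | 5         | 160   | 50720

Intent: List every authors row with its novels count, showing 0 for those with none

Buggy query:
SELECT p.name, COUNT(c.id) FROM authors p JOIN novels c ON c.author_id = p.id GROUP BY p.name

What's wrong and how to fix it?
Bug: INNER JOIN drops authors rows that have no matching novels rows

Fix: Switch to LEFT JOIN to retain unmatched parent rows

Corrected query:
SELECT p.name, COUNT(c.id) FROM authors p LEFT JOIN novels c ON c.author_id = p.id GROUP BY p.name

Result:
name    | COUNT(c.id)
--------+------------
Asimov  | 1          
Austen  | 0          
Le Guin | 1          
Orwell  | 1          
Tolkien | 1          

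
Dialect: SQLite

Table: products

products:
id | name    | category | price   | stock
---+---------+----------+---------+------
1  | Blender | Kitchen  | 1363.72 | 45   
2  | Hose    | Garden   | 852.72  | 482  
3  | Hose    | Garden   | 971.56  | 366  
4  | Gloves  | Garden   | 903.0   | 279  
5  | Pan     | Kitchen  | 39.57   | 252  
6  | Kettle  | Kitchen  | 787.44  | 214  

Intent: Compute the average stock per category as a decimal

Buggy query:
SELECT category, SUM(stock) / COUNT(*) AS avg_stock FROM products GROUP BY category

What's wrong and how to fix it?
Bug: Both operands are integers, so '/' performs integer division and truncates

Fix: Cast one side to REAL so the division keeps the fractional part

Corrected query:
SELECT category, SUM(stock) * 1.0 / COUNT(*) AS avg_stock FROM products GROUP BY category

Result:
category | avg_stock 
---------+-----------
Garden   | 375.666667
Kitchen  | 170.333333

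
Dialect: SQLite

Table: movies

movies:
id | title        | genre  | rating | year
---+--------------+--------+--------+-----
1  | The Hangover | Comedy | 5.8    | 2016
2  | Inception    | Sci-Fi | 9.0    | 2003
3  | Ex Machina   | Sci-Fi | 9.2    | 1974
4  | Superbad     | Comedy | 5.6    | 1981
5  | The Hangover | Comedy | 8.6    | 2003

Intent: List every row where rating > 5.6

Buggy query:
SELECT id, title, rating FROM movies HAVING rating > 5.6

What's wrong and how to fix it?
Bug: This is a non-aggregate query (no GROUP BY, no aggregates), so in SQLite the HAVING clause is invalid here; a row-level condition belongs in WHERE

Fix: Replace HAVING with WHERE since the condition applies to individual rows

Corrected query:
SELECT id, title, rating FROM movies WHERE rating > 5.6

Result:
id | title        | rating
---+--------------+-------
1  | The Hangover | 5.8   
2  | Inception    | 9     
3  | Ex Machina   | 9.2   
5  | The Hangover | 8.6   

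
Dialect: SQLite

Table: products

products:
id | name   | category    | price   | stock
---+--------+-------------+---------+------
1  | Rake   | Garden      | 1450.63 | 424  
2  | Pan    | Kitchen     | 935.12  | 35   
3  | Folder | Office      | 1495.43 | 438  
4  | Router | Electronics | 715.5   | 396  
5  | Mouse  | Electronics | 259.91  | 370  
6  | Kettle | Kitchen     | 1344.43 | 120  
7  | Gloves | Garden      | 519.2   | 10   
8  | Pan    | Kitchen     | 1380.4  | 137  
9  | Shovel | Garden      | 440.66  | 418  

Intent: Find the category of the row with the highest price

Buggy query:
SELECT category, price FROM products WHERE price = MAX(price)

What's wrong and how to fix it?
Bug: MAX(price) is an aggregate and cannot be used directly in WHERE

Fix: Wrap MAX in a scalar subquery so WHERE compares against a single value

Corrected query:
SELECT category, price FROM products WHERE price = (SELECT MAX(price) FROM products)

Result:
category | price  
---------+--------
Office   | 1495.43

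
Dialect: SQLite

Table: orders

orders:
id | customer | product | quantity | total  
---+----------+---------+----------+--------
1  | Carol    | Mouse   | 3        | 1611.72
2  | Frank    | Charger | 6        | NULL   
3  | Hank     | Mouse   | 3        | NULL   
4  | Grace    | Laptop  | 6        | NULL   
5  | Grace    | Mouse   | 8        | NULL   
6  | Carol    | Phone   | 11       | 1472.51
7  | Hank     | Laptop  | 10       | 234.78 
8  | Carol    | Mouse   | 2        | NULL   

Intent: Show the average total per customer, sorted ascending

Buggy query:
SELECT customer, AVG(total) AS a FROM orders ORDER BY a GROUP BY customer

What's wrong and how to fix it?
Bug: GROUP BY must precede ORDER BY

Fix: Reorder: SELECT … FROM … GROUP BY … ORDER BY …

Corrected query:
SELECT customer, AVG(total) AS a FROM orders GROUP BY customer ORDER BY a

Result:
customer | a       
---------+---------
Frank    | NULL    
Grace    | NULL    
Hank     | 234.78  
Carol    | 1542.115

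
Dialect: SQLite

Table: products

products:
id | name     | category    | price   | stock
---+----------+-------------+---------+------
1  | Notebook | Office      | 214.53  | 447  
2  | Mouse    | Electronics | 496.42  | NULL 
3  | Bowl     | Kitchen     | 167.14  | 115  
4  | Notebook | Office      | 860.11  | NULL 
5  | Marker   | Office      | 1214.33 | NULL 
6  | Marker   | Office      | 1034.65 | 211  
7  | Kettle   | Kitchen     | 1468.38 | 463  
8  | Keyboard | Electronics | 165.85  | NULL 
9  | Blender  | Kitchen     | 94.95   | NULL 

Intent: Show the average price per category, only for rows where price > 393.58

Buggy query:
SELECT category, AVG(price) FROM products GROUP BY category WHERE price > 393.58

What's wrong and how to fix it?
Bug: WHERE cannot follow GROUP BY

Fix: Place WHERE between FROM and GROUP BY

Corrected query:
SELECT category, AVG(price) FROM products WHERE price > 393.58 GROUP BY category

Result:
category    | AVG(price) 
------------+------------
Electronics | 496.42     
Kitchen     | 1468.38    
Office      | 1036.363333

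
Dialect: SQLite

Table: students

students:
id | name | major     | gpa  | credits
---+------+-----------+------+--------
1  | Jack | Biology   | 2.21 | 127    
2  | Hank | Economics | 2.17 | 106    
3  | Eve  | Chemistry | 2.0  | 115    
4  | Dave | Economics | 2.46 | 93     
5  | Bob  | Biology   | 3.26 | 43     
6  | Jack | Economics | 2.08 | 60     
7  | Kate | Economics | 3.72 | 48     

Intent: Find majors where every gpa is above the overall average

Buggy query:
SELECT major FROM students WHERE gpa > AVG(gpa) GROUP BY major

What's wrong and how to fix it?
Bug: AVG() is an aggregate; it can't sit directly in WHERE

Fix: Compute the overall average in a scalar subquery and compare each group's MIN against it in HAVING

Corrected query:
SELECT major FROM students GROUP BY major HAVING MIN(gpa) > (SELECT AVG(gpa) FROM students)

Result:
(no rows)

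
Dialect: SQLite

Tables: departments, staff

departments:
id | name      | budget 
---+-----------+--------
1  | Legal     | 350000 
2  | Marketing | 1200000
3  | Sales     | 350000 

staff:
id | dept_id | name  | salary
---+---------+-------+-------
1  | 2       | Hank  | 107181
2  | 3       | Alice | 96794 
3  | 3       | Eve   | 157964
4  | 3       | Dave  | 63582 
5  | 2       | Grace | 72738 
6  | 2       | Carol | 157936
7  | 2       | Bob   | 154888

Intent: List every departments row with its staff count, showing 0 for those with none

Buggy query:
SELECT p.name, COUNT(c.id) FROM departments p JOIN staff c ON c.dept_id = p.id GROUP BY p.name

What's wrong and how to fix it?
Bug: INNER JOIN drops departments rows that have no matching staff rows

Fix: Switch to LEFT JOIN to retain unmatched parent rows

Corrected query:
SELECT p.name, COUNT(c.id) FROM departments p LEFT JOIN staff c ON c.dept_id = p.id GROUP BY p.name

Result:
name      | COUNT(c.id)
----------+------------
Legal     | 0          
Marketing | 4          
Sales     | 3          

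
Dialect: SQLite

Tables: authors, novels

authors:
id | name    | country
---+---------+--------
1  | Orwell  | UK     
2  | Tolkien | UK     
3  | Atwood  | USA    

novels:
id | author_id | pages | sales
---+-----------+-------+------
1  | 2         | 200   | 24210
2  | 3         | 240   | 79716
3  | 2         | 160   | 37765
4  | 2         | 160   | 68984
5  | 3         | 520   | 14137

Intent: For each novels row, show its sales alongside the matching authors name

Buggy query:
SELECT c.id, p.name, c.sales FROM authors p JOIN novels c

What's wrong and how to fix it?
Bug: JOIN with no ON clause produces a cartesian product; every novels row pairs with every authors row

Fix: Add ON c.author_id = p.id to the JOIN

Corrected query:
SELECT c.id, p.name, c.sales FROM authors p JOIN novels c ON c.author_id = p.id

Result:
id | name    | sales
---+---------+------
1  | Tolkien | 24210
2  | Atwood  | 79716
3  | Tolkien | 37765
4  | Tolkien | 68984
5  | Atwood  | 14137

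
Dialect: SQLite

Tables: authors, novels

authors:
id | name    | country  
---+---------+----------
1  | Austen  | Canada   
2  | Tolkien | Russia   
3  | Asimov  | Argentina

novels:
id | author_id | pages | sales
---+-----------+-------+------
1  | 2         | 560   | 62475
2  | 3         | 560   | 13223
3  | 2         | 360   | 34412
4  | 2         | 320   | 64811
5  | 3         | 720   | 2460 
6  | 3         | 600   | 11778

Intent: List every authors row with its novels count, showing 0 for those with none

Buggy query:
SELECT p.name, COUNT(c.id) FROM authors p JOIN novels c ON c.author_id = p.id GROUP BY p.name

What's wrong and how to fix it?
Bug: An inner join excludes parents with zero children

Fix: Use LEFT JOIN so parents without children still appear (COUNT(c.id) gives 0)

Corrected query:
SELECT p.name, COUNT(c.id) FROM authors p LEFT JOIN novels c ON c.author_id = p.id GROUP BY p.name

Result:
name    | COUNT(c.id)
--------+------------
Asimov  | 3          
Austen  | 0          
Tolkien | 3          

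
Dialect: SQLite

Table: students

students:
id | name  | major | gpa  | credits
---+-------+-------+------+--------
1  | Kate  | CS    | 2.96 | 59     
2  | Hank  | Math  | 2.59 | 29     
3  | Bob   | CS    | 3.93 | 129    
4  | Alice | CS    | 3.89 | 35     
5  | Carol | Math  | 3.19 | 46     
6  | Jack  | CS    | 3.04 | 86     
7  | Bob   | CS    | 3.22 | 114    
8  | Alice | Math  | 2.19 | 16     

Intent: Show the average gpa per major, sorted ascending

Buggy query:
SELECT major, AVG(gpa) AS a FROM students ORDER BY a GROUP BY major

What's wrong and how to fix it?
Bug: ORDER BY appears before GROUP BY; SQL clause order requires GROUP BY first

Fix: Reorder: SELECT … FROM … GROUP BY … ORDER BY …

Corrected query:
SELECT major, AVG(gpa) AS a FROM students GROUP BY major ORDER BY a

Result:
major | a       
------+---------
Math  | 2.656667
CS    | 3.408   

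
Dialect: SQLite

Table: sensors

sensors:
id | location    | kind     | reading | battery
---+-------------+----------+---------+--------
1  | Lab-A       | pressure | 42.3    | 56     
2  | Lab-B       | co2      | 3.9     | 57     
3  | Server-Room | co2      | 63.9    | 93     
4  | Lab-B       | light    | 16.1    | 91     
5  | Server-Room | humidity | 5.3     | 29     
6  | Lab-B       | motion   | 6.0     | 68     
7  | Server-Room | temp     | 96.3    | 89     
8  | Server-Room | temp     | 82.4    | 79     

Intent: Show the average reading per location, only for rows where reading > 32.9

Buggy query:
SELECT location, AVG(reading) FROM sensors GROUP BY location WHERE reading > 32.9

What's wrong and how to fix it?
Bug: Row-level WHERE must come before GROUP BY in the clause order

Fix: Place WHERE between FROM and GROUP BY

Corrected query:
SELECT location, AVG(reading) FROM sensors WHERE reading > 32.9 GROUP BY location

Result:
location    | AVG(reading)
------------+-------------
Lab-A       | 42.3        
Server-Room | 80.866667   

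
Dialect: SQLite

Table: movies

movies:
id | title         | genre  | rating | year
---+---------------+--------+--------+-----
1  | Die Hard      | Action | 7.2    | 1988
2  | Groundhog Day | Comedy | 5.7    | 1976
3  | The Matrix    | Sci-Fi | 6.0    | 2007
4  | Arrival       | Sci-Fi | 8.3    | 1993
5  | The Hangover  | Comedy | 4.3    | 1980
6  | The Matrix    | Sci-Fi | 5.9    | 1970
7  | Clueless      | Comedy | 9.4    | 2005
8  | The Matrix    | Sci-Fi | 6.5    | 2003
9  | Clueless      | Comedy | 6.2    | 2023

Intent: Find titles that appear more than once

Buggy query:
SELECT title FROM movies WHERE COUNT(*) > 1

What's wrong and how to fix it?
Bug: COUNT(*) is an aggregate and cannot be used in WHERE

Fix: Group first, then use HAVING for the count condition

Corrected query:
SELECT title FROM movies GROUP BY title HAVING COUNT(*) > 1

Result:
title     
----------
Clueless  
The Matrix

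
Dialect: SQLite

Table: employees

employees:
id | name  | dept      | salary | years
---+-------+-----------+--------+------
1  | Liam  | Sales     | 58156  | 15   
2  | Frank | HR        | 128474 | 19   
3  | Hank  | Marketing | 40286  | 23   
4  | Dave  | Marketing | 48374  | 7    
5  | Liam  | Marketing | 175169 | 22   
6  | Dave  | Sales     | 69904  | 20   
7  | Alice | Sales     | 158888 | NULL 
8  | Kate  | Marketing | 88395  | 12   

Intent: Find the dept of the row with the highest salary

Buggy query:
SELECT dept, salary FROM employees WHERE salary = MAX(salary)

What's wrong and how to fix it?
Bug: WHERE is evaluated per row; an aggregate over the whole table isn't defined there

Fix: Wrap MAX in a scalar subquery so WHERE compares against a single value

Corrected query:
SELECT dept, salary FROM employees WHERE salary = (SELECT MAX(salary) FROM employees)

Result:
dept      | salary
----------+-------
Marketing | 175169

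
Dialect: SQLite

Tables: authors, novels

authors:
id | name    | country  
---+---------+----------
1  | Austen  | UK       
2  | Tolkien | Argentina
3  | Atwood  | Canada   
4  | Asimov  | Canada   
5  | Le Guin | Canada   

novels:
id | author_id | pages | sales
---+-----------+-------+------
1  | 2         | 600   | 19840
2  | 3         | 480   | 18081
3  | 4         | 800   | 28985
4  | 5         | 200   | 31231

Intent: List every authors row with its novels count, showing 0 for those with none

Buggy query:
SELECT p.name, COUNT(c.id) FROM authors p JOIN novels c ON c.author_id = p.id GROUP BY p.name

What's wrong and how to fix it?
Bug: INNER JOIN drops authors rows that have no matching novels rows

Fix: Use LEFT JOIN so parents without children still appear (COUNT(c.id) gives 0)

Corrected query:
SELECT p.name, COUNT(c.id) FROM authors p LEFT JOIN novels c ON c.author_id = p.id GROUP BY p.name

Result:
name    | COUNT(c.id)
--------+------------
Asimov  | 1          
Atwood  | 1          
Austen  | 0          
Le Guin | 1          
Tolkien | 1          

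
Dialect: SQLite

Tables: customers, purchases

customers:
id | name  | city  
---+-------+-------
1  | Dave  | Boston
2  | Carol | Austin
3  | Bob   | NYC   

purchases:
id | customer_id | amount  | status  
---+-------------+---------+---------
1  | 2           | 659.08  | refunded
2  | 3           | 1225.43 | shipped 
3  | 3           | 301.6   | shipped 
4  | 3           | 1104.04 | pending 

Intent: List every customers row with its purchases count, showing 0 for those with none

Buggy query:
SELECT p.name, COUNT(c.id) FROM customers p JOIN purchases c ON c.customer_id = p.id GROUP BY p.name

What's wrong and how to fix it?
Bug: INNER JOIN drops customers rows that have no matching purchases rows

Fix: Switch to LEFT JOIN to retain unmatched parent rows

Corrected query:
SELECT p.name, COUNT(c.id) FROM customers p LEFT JOIN purchases c ON c.customer_id = p.id GROUP BY p.name

Result:
name  | COUNT(c.id)
------+------------
Bob   | 3          
Carol | 1          
Dave  | 0          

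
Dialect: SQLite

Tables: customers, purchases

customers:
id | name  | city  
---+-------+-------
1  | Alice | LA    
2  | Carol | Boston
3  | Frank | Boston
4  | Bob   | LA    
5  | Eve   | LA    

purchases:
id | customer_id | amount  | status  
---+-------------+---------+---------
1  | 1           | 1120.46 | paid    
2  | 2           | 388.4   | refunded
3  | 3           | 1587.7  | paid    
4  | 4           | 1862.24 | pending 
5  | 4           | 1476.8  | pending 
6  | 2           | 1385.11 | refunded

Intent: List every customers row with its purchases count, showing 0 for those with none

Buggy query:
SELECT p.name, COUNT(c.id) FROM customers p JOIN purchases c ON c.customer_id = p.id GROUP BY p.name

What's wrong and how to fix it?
Bug: An inner join excludes parents with zero children

Fix: Use LEFT JOIN so parents without children still appear (COUNT(c.id) gives 0)

Corrected query:
SELECT p.name, COUNT(c.id) FROM customers p LEFT JOIN purchases c ON c.customer_id = p.id GROUP BY p.name

Result:
name  | COUNT(c.id)
------+------------
Alice | 1          
Bob   | 2          
Carol | 2          
Eve   | 0          
Frank | 1          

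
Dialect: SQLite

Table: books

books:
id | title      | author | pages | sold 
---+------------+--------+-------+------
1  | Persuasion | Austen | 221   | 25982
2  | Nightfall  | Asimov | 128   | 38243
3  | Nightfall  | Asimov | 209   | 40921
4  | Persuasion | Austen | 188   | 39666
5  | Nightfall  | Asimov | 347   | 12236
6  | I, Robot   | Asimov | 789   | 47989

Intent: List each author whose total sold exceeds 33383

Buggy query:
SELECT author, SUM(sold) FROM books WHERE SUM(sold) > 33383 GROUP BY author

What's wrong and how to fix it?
Bug: SUM(sold) is an aggregate, but WHERE filters rows before aggregation

Fix: Move the aggregate condition to a HAVING clause

Corrected query:
SELECT author, SUM(sold) FROM books GROUP BY author HAVING SUM(sold) > 33383

Result:
author | SUM(sold)
-------+----------
Asimov | 139389   
Austen | 65648    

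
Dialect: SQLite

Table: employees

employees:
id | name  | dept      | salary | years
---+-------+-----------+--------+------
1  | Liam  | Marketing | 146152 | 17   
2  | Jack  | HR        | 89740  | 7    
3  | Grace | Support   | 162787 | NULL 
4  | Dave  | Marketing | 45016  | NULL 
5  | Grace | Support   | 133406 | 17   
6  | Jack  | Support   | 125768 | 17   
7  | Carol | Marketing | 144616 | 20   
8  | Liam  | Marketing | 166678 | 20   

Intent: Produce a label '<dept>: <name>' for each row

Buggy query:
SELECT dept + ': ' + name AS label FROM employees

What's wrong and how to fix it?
Bug: SQLite uses || for string concatenation; + coerces text to numbers (yielding 0)

Fix: Replace + with || to concatenate text

Corrected query:
SELECT dept || ': ' || name AS label FROM employees

Result:
label           
----------------
Marketing: Liam 
HR: Jack        
Support: Grace  
Marketing: Dave 
Support: Grace  
Support: Jack   
Marketing: Carol
Marketing: Liam 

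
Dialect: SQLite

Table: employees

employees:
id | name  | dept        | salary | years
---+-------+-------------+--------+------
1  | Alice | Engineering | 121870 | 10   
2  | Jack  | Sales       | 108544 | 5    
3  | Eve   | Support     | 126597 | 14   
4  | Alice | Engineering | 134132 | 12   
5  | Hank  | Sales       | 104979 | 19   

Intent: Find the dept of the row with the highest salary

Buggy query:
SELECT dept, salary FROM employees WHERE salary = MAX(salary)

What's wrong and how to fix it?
Bug: MAX(salary) is an aggregate and cannot be used directly in WHERE

Fix: Use a subquery: WHERE salary = (SELECT MAX(salary) FROM employees)

Corrected query:
SELECT dept, salary FROM employees WHERE salary = (SELECT MAX(salary) FROM employees)

Result:
dept        | salary
------------+-------
Engineering | 134132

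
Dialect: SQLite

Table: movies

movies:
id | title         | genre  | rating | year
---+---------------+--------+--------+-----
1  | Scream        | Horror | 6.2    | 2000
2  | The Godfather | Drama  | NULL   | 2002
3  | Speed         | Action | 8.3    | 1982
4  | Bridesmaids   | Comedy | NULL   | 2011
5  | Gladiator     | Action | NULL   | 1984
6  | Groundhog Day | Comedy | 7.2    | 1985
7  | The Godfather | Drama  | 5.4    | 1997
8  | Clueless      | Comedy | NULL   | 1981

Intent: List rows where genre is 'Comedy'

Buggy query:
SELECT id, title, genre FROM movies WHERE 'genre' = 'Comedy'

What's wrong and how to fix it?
Bug: 'genre' in single quotes is a string literal, not the column; the comparison is literal-vs-literal and never true

Fix: Reference the column as genre without single quotes

Corrected query:
SELECT id, title, genre FROM movies WHERE genre = 'Comedy'

Result:
id | title         | genre 
---+---------------+-------
4  | Bridesmaids   | Comedy
6  | Groundhog Day | Comedy
8  | Clueless      | Comedy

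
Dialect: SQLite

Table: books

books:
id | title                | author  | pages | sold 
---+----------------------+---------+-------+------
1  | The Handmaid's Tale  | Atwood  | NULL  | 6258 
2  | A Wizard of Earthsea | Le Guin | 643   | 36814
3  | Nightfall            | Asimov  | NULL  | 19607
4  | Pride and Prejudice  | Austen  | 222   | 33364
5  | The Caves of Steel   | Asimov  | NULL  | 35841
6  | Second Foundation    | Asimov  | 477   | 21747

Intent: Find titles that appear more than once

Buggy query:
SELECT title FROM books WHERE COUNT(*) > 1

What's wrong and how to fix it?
Bug: WHERE can't reference COUNT(*); aggregates are computed after WHERE

Fix: GROUP BY title, then filter groups with HAVING COUNT(*) > 1

Corrected query:
SELECT title FROM books GROUP BY title HAVING COUNT(*) > 1

Result:
(no rows)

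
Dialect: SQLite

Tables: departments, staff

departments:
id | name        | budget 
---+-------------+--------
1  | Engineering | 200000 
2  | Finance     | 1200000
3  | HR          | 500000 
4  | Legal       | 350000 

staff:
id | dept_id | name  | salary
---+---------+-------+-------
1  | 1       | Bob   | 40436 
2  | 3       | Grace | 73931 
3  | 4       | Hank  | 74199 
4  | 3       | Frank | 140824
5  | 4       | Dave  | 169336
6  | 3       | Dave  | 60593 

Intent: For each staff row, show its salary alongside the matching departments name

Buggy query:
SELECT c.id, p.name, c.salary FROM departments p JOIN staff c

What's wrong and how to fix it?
Bug: Missing join condition: each staff row is matched to all departments rows instead of just its own

Fix: Specify the join condition linking the foreign key to the parent id

Corrected query:
SELECT c.id, p.name, c.salary FROM departments p JOIN staff c ON c.dept_id = p.id

Result:
id | name        | salary
---+-------------+-------
1  | Engineering | 40436 
2  | HR          | 73931 
3  | Legal       | 74199 
4  | HR          | 140824
5  | Legal       | 169336
6  | HR          | 60593 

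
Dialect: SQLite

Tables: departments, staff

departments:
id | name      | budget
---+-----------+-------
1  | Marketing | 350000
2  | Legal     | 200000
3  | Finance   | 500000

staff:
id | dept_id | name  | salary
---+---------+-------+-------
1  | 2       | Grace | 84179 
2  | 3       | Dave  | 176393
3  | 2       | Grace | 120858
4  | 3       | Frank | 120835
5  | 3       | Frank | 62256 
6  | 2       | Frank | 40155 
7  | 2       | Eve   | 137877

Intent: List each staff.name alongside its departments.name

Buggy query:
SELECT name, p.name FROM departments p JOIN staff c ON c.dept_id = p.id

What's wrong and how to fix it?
Bug: 'name' exists in both joined tables, so the database can't tell which one is meant

Fix: Qualify the column with its table alias (c.name)

Corrected query:
SELECT c.name, p.name FROM departments p JOIN staff c ON c.dept_id = p.id

Result:
name  | name   
------+--------
Grace | Legal  
Dave  | Finance
Grace | Legal  
Frank | Finance
Frank | Finance
Frank | Legal  
Eve   | Legal  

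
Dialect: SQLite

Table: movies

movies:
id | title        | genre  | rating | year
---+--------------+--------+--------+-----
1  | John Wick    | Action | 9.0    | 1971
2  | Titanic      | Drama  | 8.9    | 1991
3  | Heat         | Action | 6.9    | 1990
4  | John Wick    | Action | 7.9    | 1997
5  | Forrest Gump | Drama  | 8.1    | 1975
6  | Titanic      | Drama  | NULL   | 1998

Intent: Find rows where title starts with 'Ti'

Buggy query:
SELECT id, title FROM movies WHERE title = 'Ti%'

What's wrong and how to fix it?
Bug: Wildcards only work with LIKE; '=' treats '%' as a literal character

Fix: Use LIKE for wildcard pattern matching

Corrected query:
SELECT id, title FROM movies WHERE title LIKE 'Ti%'

Result:
id | title  
---+--------
2  | Titanic
6  | Titanic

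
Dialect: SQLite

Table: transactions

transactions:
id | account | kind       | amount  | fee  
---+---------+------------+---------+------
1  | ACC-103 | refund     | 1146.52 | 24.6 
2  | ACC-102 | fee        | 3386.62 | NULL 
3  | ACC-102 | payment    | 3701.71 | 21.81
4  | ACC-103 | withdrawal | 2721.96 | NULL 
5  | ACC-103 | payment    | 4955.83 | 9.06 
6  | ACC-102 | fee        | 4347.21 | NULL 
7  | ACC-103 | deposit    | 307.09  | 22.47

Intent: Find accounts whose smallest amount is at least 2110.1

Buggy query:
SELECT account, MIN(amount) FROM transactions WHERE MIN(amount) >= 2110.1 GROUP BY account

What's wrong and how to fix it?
Bug: MIN() in WHERE is a misuse of aggregate

Fix: Replace WHERE with HAVING after the GROUP BY

Corrected query:
SELECT account, MIN(amount) FROM transactions GROUP BY account HAVING MIN(amount) >= 2110.1

Result:
account | MIN(amount)
--------+------------
ACC-102 | 3386.62    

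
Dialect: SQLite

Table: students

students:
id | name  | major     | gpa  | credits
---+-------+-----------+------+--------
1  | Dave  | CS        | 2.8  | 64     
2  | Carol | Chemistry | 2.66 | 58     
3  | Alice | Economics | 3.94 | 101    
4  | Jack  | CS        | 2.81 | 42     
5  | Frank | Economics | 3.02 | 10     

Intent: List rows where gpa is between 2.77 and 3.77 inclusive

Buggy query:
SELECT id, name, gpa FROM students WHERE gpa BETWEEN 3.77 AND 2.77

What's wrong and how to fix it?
Bug: BETWEEN expects the lower bound first; with 3.77 AND 2.77 the range is empty

Fix: Write BETWEEN 2.77 AND 3.77

Corrected query:
SELECT id, name, gpa FROM students WHERE gpa BETWEEN 2.77 AND 3.77

Result:
id | name  | gpa 
---+-------+-----
1  | Dave  | 2.8 
4  | Jack  | 2.81
5  | Frank | 3.02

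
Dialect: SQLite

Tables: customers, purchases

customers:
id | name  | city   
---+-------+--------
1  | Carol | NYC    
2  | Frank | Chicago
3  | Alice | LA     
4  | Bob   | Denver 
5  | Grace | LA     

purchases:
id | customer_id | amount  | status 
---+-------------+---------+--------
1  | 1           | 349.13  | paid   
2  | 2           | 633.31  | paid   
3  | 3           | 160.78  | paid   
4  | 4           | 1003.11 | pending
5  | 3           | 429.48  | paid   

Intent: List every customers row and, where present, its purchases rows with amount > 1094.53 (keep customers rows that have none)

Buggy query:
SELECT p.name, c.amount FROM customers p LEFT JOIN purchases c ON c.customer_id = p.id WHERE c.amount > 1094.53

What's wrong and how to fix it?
Bug: A WHERE condition on the right-hand table after LEFT JOIN drops unmatched parents

Fix: Put 'c.amount > 1094.53' in the JOIN's ON clause instead of WHERE

Corrected query:
SELECT p.name, c.amount FROM customers p LEFT JOIN purchases c ON c.customer_id = p.id AND c.amount > 1094.53

Result:
name  | amount
------+-------
Carol | NULL  
Frank | NULL  
Alice | NULL  
Bob   | NULL  
Grace | NULL  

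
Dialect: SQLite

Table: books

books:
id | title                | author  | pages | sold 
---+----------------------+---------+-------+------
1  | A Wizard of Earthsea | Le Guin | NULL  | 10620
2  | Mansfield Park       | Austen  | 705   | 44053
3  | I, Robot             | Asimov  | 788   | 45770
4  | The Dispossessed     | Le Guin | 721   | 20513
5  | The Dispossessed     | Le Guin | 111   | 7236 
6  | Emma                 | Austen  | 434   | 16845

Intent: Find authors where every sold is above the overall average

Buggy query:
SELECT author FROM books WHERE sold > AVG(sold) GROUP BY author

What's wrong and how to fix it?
Bug: WHERE evaluates per row before aggregation, so AVG() is unavailable

Fix: Use a subquery for AVG and a HAVING MIN(...) filter so the condition holds for every row in the group

Corrected query:
SELECT author FROM books GROUP BY author HAVING MIN(sold) > (SELECT AVG(sold) FROM books)

Result:
author
------
Asimov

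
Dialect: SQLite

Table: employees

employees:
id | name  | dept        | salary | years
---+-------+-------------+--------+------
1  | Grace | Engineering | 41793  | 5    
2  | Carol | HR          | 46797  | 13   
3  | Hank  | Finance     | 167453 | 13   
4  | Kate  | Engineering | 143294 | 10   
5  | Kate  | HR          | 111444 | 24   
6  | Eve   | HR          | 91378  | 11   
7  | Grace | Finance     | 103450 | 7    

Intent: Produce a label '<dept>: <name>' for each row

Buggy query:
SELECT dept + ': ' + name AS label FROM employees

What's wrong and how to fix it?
Bug: SQLite uses || for string concatenation; + coerces text to numbers (yielding 0)

Fix: Use the || operator for string concatenation

Corrected query:
SELECT dept || ': ' || name AS label FROM employees

Result:
label             
------------------
Engineering: Grace
HR: Carol         
Finance: Hank     
Engineering: Kate 
HR: Kate          
HR: Eve           
Finance: Grace    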